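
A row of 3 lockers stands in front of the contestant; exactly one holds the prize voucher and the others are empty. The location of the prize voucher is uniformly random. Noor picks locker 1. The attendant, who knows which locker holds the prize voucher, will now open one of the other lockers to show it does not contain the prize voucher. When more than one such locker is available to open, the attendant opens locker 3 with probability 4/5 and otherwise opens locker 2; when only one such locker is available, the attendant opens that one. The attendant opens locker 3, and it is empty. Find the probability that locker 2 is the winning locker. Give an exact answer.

5/9

Condition on the true location of the prize voucher.
If it is in locker 1 (prior 1/3): locker 3 is available, opened with probability 4/5; weight (1/3)·(4/5) = 4/15.
If it is in locker 2 (prior 1/3): only locker 3 is available, probability 1; weight (1/3)·1 = 1/3.
If it is in locker 3 (prior 1/3): the attendant opened locker 3, so this case is ruled out; weight (1/3)·0 = 0.
The weights sum to 3/5.
So P(the prize voucher in locker 2 | the attendant opened locker 3) = (1/3) / (3/5) = 5/9.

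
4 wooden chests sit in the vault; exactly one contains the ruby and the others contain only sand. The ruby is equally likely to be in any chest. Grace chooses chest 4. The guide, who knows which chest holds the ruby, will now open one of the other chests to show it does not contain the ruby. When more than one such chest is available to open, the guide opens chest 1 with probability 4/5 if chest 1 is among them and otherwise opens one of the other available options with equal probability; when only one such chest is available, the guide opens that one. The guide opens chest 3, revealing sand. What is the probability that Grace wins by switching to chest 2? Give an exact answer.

Apply Bayes' rule, conditioning on where the ruby actually is.
If it is in chest 1 (prior 1/4): chest 1 holds the prize so is unavailable; the guide chooses uniformly among the 2 others, probability 1/2; weight (1/4)·(1/2) = 1/8.
If it is in chest 2 (prior 1/4): chest 1 is available but not opened, probability 1/5; weight (1/4)·(1/5) = 1/20.
If it is in chest 3 (prior 1/4): the guide opened chest 3, so this case is ruled out; weight (1/4)·0 = 0.
If it is in chest 4 (prior 1/4): chest 1 is available but not opened; chest 3 gets probability (1 − 4/5)/2 = 1/10; weight (1/4)·(1/10) = 1/40.
The weights sum to 1/5.
So P(the ruby in chest 2 | the guide opened chest 3) = (1/20) / (1/5) = 1/4.

1/4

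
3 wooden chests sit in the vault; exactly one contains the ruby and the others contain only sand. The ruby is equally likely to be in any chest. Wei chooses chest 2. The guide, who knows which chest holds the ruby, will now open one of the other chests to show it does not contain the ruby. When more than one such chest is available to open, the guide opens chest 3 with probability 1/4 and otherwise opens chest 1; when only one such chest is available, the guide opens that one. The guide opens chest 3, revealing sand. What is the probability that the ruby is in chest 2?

1/5

Apply Bayes' rule, conditioning on where the ruby actually is.
If it is in chest 1 (prior 1/3): only chest 3 is available, probability 1; weight (1/3)·1 = 1/3.
If it is in chest 2 (prior 1/3): chest 3 is available, opened with probability 1/4; weight (1/3)·(1/4) = 1/12.
If it is in chest 3 (prior 1/3): the guide opened chest 3, so this case is ruled out; weight (1/3)·0 = 0.
The weights sum to 5/12.
So P(the ruby in chest 2 | the guide opened chest 3) = (1/12) / (5/12) = 1/5.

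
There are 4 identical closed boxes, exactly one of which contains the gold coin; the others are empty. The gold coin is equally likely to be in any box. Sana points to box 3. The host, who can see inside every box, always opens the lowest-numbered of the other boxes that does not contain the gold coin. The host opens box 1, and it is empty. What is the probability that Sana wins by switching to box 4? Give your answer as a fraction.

Condition on the true location of the gold coin.
If it is in box 1 (prior 1/4): the host opened box 1, so this case is ruled out; weight (1/4)·0 = 0.
If it is in any of boxes 2, 3, and 4 (prior 1/4 each): box 1 is the lowest-numbered option available, probability 1; weight (1/4)·1 = 1/4 each.
The weights sum to 3/4.
So P(the gold coin in box 4 | the host opened box 1) = (1/4) / (3/4) = 1/3.

1/3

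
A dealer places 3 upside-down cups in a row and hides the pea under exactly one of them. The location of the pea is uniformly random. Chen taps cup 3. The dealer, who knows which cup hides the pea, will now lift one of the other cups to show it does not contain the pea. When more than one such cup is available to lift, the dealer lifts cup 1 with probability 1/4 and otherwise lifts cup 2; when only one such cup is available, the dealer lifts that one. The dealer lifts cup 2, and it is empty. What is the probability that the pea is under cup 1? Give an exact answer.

Apply Bayes' rule, conditioning on where the pea actually is.
If it is under cup 1 (prior 1/3): only cup 2 is available, probability 1; weight (1/3)·1 = 1/3.
If it is under cup 2 (prior 1/3): the dealer opened cup 2, so this case is ruled out; weight (1/3)·0 = 0.
If it is under cup 3 (prior 1/3): cup 1 is available but not opened, probability 3/4; weight (1/3)·(3/4) = 1/4.
The weights sum to 7/12.
So P(the pea under cup 1 | the dealer opened cup 2) = (1/3) / (7/12) = 4/7.

4/7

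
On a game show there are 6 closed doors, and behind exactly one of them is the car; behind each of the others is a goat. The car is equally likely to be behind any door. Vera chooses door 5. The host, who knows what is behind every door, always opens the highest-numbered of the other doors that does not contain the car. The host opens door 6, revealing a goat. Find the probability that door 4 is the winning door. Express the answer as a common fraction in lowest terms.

1/5

Apply Bayes' rule, conditioning on where the car actually is.
If it is behind any of doors 1, 2, 3, 4, and 5 (prior 1/6 each): door 6 is the highest-numbered option available, probability 1; weight (1/6)·1 = 1/6 each.
If it is behind door 6 (prior 1/6): the host opened door 6, so this case is ruled out; weight (1/6)·0 = 0.
The weights sum to 5/6.
So P(the car behind door 4 | the host opened door 6) = (1/6) / (5/6) = 1/5.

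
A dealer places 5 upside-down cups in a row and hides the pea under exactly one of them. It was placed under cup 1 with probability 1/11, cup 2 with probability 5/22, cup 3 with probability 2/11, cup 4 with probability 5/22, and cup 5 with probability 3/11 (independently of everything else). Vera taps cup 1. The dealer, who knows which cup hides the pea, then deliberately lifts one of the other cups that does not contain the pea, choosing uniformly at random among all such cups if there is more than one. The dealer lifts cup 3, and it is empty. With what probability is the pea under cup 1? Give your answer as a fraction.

3/35

Consider each possible location of the pea in turn.
If it is under cup 1 (prior 1/11): the dealer has 4 equally likely choices, so probability 1/4; weight (1/11)·(1/4) = 1/44.
If it is under either of cups 2 and 4 (prior 5/22 each): the dealer has 3 equally likely choices, so probability 1/3; weight (5/22)·(1/3) = 5/66 each.
If it is under cup 3 (prior 2/11): the dealer opened cup 3, so this case is ruled out; weight (2/11)·0 = 0.
If it is under cup 5 (prior 3/11): the dealer has 3 equally likely choices, so probability 1/3; weight (3/11)·(1/3) = 1/11.
The weights sum to 35/132.
So P(the pea under cup 1 | the dealer opened cup 3) = (1/44) / (35/132) = 3/35.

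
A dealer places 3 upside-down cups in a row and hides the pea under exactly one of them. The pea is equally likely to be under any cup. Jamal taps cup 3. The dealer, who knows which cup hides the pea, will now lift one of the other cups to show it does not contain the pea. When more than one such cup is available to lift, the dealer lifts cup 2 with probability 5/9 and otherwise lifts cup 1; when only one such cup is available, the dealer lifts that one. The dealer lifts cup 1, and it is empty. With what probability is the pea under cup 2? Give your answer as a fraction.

9/13

Consider each possible location of the pea in turn.
If it is under cup 1 (prior 1/3): the dealer opened cup 1, so this case is ruled out; weight (1/3)·0 = 0.
If it is under cup 2 (prior 1/3): only cup 1 is available, probability 1; weight (1/3)·1 = 1/3.
If it is under cup 3 (prior 1/3): cup 2 is available but not opened, probability 4/9; weight (1/3)·(4/9) = 4/27.
The weights sum to 13/27.
So P(the pea under cup 2 | the dealer opened cup 1) = (1/3) / (13/27) = 9/13.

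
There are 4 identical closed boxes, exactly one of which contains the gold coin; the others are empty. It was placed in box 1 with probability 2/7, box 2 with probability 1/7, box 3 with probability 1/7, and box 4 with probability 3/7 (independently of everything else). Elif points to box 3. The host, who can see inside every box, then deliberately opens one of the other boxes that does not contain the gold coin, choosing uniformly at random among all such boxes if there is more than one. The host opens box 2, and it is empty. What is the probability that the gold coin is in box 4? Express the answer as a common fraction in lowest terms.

Apply Bayes' rule, conditioning on where the gold coin actually is.
If it is in box 1 (prior 2/7): the host has 2 equally likely choices, so probability 1/2; weight (2/7)·(1/2) = 1/7.
If it is in box 2 (prior 1/7): the host opened box 2, so this case is ruled out; weight (1/7)·0 = 0.
If it is in box 3 (prior 1/7): the host has 3 equally likely choices, so probability 1/3; weight (1/7)·(1/3) = 1/21.
If it is in box 4 (prior 3/7): the host has 2 equally likely choices, so probability 1/2; weight (3/7)·(1/2) = 3/14.
The weights sum to 17/42.
So P(the gold coin in box 4 | the host opened box 2) = (3/14) / (17/42) = 9/17.

9/17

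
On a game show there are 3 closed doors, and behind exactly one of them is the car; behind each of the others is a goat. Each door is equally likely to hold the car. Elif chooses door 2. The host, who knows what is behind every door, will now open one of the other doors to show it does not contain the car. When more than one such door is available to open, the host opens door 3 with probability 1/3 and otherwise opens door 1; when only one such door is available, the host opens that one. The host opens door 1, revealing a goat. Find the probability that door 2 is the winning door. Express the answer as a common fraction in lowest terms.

Condition on the true location of the car.
If it is behind door 1 (prior 1/3): the host opened door 1, so this case is ruled out; weight (1/3)·0 = 0.
If it is behind door 2 (prior 1/3): door 3 is available but not opened, probability 2/3; weight (1/3)·(2/3) = 2/9.
If it is behind door 3 (prior 1/3): only door 1 is available, probability 1; weight (1/3)·1 = 1/3.
The weights sum to 5/9.
So P(the car behind door 2 | the host opened door 1) = (2/9) / (5/9) = 2/5.

2/5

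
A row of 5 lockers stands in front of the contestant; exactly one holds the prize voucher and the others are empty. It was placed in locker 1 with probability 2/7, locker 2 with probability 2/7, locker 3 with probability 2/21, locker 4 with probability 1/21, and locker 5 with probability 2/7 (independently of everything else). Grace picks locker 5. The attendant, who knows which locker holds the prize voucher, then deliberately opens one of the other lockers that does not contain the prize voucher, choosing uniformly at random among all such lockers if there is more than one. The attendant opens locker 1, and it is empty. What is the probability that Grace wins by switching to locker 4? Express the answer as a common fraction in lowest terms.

2/27

Consider each possible location of the prize voucher in turn.
If it is in locker 1 (prior 2/7): the attendant opened locker 1, so this case is ruled out; weight (2/7)·0 = 0.
If it is in locker 2 (prior 2/7): the attendant has 3 equally likely choices, so probability 1/3; weight (2/7)·(1/3) = 2/21.
If it is in locker 3 (prior 2/21): the attendant has 3 equally likely choices, so probability 1/3; weight (2/21)·(1/3) = 2/63.
If it is in locker 4 (prior 1/21): the attendant has 3 equally likely choices, so probability 1/3; weight (1/21)·(1/3) = 1/63.
If it is in locker 5 (prior 2/7): the attendant has 4 equally likely choices, so probability 1/4; weight (2/7)·(1/4) = 1/14.
The weights sum to 3/14.
So P(the prize voucher in locker 4 | the attendant opened locker 1) = (1/63) / (3/14) = 2/27.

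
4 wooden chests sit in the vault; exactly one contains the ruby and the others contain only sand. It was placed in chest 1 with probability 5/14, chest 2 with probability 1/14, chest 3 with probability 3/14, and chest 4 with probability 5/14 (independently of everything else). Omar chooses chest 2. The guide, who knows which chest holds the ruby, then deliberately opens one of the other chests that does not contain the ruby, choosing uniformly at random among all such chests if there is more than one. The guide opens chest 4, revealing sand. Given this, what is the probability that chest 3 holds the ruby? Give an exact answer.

Consider each possible location of the ruby in turn.
If it is in chest 1 (prior 5/14): the guide has 2 equally likely choices, so probability 1/2; weight (5/14)·(1/2) = 5/28.
If it is in chest 2 (prior 1/14): the guide has 3 equally likely choices, so probability 1/3; weight (1/14)·(1/3) = 1/42.
If it is in chest 3 (prior 3/14): the guide has 2 equally likely choices, so probability 1/2; weight (3/14)·(1/2) = 3/28.
If it is in chest 4 (prior 5/14): the guide opened chest 4, so this case is ruled out; weight (5/14)·0 = 0.
The weights sum to 13/42.
So P(the ruby in chest 3 | the guide opened chest 4) = (3/28) / (13/42) = 9/26.

9/26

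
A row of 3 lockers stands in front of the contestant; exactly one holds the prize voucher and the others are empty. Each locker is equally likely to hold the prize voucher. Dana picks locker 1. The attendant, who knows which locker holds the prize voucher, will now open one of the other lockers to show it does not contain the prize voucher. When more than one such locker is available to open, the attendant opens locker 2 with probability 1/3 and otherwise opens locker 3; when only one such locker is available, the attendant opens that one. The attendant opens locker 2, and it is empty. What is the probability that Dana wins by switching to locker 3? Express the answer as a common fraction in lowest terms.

3/4

Consider each possible location of the prize voucher in turn.
If it is in locker 1 (prior 1/3): locker 2 is available, opened with probability 1/3; weight (1/3)·(1/3) = 1/9.
If it is in locker 2 (prior 1/3): the attendant opened locker 2, so this case is ruled out; weight (1/3)·0 = 0.
If it is in locker 3 (prior 1/3): only locker 2 is available, probability 1; weight (1/3)·1 = 1/3.
The weights sum to 4/9.
So P(the prize voucher in locker 3 | the attendant opened locker 2) = (1/3) / (4/9) = 3/4.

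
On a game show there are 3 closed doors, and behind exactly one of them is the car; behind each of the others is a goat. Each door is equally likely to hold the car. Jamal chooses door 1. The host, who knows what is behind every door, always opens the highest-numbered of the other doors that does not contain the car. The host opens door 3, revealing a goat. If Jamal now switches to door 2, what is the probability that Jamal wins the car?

Condition on the true location of the car.
If it is behind either of doors 1 and 2 (prior 1/3 each): door 3 is the highest-numbered option available, probability 1; weight (1/3)·1 = 1/3 each.
If it is behind door 3 (prior 1/3): the host opened door 3, so this case is ruled out; weight (1/3)·0 = 0.
The weights sum to 2/3.
So P(the car behind door 2 | the host opened door 3) = (1/3) / (2/3) = 1/2.

1/2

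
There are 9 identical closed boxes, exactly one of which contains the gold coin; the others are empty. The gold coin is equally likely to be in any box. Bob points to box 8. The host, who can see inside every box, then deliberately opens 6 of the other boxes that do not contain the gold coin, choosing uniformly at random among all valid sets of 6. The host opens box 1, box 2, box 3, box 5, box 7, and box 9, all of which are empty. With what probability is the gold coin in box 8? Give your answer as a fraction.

1/9

Consider each possible location of the gold coin in turn.
If it is in any of boxes 1, 2, 3, 5, 7, and 9 (prior 1/9 each): that box was opened and seen not to hold the prize — ruled out; weight (1/9)·0 = 0 each.
If it is in either of boxes 4 and 6 (prior 1/9 each): the host has 7 equally likely choices, so probability 1/7; weight (1/9)·(1/7) = 1/63 each.
If it is in box 8 (prior 1/9): the host has 28 equally likely choices, so probability 1/28; weight (1/9)·(1/28) = 1/252.
The weights sum to 1/28.
So P(the gold coin in box 8 | the host opened box 1, box 2, box 3, box 5, box 7, and box 9) = (1/252) / (1/28) = 1/9.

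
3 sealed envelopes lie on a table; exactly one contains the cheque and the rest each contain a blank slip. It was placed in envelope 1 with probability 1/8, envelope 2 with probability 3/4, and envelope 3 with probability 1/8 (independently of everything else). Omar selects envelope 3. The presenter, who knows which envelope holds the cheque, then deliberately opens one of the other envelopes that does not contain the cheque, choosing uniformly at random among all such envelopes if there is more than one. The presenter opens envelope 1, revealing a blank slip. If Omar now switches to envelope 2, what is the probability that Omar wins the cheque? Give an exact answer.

Condition on the true location of the cheque.
If it is in envelope 1 (prior 1/8): the presenter opened envelope 1, so this case is ruled out; weight (1/8)·0 = 0.
If it is in envelope 2 (prior 3/4): the presenter has no choice, probability 1; weight (3/4)·1 = 3/4.
If it is in envelope 3 (prior 1/8): the presenter has 2 equally likely choices, so probability 1/2; weight (1/8)·(1/2) = 1/16.
The weights sum to 13/16.
So P(the cheque in envelope 2 | the presenter opened envelope 1) = (3/4) / (13/16) = 12/13.

12/13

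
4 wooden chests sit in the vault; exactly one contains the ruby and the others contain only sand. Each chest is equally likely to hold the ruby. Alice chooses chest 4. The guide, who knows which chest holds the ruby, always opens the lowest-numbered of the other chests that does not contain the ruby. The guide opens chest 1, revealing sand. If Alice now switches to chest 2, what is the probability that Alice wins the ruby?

1/3

Condition on the true location of the ruby.
If it is in chest 1 (prior 1/4): the guide opened chest 1, so this case is ruled out; weight (1/4)·0 = 0.
If it is in any of chests 2, 3, and 4 (prior 1/4 each): chest 1 is the lowest-numbered option available, probability 1; weight (1/4)·1 = 1/4 each.
The weights sum to 3/4.
So P(the ruby in chest 2 | the guide opened chest 1) = (1/4) / (3/4) = 1/3.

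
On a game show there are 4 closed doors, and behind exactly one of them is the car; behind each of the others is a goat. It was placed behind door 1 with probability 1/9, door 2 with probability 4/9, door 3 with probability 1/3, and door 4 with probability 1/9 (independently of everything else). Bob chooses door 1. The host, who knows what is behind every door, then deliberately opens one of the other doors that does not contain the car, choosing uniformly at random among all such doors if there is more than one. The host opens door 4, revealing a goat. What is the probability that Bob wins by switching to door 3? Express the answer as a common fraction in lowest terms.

9/23

Condition on the true location of the car.
If it is behind door 1 (prior 1/9): the host has 3 equally likely choices, so probability 1/3; weight (1/9)·(1/3) = 1/27.
If it is behind door 2 (prior 4/9): the host has 2 equally likely choices, so probability 1/2; weight (4/9)·(1/2) = 2/9.
If it is behind door 3 (prior 1/3): the host has 2 equally likely choices, so probability 1/2; weight (1/3)·(1/2) = 1/6.
If it is behind door 4 (prior 1/9): the host opened door 4, so this case is ruled out; weight (1/9)·0 = 0.
The weights sum to 23/54.
So P(the car behind door 3 | the host opened door 4) = (1/6) / (23/54) = 9/23.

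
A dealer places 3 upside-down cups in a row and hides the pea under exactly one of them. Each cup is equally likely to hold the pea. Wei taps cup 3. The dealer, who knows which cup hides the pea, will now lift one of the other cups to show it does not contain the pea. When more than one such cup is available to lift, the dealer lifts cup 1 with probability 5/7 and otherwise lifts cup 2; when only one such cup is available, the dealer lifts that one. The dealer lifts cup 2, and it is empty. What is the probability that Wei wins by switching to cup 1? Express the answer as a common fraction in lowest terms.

7/9

Consider each possible location of the pea in turn.
If it is under cup 1 (prior 1/3): only cup 2 is available, probability 1; weight (1/3)·1 = 1/3.
If it is under cup 2 (prior 1/3): the dealer opened cup 2, so this case is ruled out; weight (1/3)·0 = 0.
If it is under cup 3 (prior 1/3): cup 1 is available but not opened, probability 2/7; weight (1/3)·(2/7) = 2/21.
The weights sum to 3/7.
So P(the pea under cup 1 | the dealer opened cup 2) = (1/3) / (3/7) = 7/9.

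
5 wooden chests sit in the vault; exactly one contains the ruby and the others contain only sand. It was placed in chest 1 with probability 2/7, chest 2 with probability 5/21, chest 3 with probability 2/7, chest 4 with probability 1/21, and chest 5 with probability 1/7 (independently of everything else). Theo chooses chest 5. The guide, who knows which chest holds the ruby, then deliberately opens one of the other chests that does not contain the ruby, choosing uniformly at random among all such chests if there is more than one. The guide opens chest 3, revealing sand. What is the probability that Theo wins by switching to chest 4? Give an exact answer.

4/57

Apply Bayes' rule, conditioning on where the ruby actually is.
If it is in chest 1 (prior 2/7): the guide has 3 equally likely choices, so probability 1/3; weight (2/7)·(1/3) = 2/21.
If it is in chest 2 (prior 5/21): the guide has 3 equally likely choices, so probability 1/3; weight (5/21)·(1/3) = 5/63.
If it is in chest 3 (prior 2/7): the guide opened chest 3, so this case is ruled out; weight (2/7)·0 = 0.
If it is in chest 4 (prior 1/21): the guide has 3 equally likely choices, so probability 1/3; weight (1/21)·(1/3) = 1/63.
If it is in chest 5 (prior 1/7): the guide has 4 equally likely choices, so probability 1/4; weight (1/7)·(1/4) = 1/28.
The weights sum to 19/84.
So P(the ruby in chest 4 | the guide opened chest 3) = (1/63) / (19/84) = 4/57.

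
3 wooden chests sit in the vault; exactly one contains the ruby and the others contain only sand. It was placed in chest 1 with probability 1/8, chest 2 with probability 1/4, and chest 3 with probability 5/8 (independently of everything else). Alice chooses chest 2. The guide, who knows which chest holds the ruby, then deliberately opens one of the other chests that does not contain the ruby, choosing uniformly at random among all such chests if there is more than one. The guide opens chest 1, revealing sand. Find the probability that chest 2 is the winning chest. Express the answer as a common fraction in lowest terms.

1/6

Apply Bayes' rule, conditioning on where the ruby actually is.
If it is in chest 1 (prior 1/8): the guide opened chest 1, so this case is ruled out; weight (1/8)·0 = 0.
If it is in chest 2 (prior 1/4): the guide has 2 equally likely choices, so probability 1/2; weight (1/4)·(1/2) = 1/8.
If it is in chest 3 (prior 5/8): the guide has no choice, probability 1; weight (5/8)·1 = 5/8.
The weights sum to 3/4.
So P(the ruby in chest 2 | the guide opened chest 1) = (1/8) / (3/4) = 1/6.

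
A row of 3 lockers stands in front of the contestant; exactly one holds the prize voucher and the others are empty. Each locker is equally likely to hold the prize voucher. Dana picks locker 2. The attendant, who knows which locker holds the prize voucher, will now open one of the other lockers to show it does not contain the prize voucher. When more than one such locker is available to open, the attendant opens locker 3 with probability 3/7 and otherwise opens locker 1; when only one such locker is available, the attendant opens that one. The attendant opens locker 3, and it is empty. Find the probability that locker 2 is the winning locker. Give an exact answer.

Consider each possible location of the prize voucher in turn.
If it is in locker 1 (prior 1/3): only locker 3 is available, probability 1; weight (1/3)·1 = 1/3.
If it is in locker 2 (prior 1/3): locker 3 is available, opened with probability 3/7; weight (1/3)·(3/7) = 1/7.
If it is in locker 3 (prior 1/3): the attendant opened locker 3, so this case is ruled out; weight (1/3)·0 = 0.
The weights sum to 10/21.
So P(the prize voucher in locker 2 | the attendant opened locker 3) = (1/7) / (10/21) = 3/10.

3/10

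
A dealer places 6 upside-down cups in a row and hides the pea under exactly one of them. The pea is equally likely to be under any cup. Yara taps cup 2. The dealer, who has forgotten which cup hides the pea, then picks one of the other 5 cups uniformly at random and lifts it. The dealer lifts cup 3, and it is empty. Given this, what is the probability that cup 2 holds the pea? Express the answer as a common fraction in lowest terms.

1/5

Consider each possible location of the pea in turn.
If it is under any of cups 1, 2, 4, 5, and 6 (prior 1/6 each): the dealer picks cup 3 with probability 1/5 regardless, and it is not the prize; weight (1/6)·(1/5) = 1/30 each.
If it is under cup 3 (prior 1/6): the dealer opened cup 3, so this case is ruled out; weight (1/6)·0 = 0.
The weights sum to 1/6.
So P(the pea under cup 2 | the dealer opened cup 3) = (1/30) / (1/6) = 1/5.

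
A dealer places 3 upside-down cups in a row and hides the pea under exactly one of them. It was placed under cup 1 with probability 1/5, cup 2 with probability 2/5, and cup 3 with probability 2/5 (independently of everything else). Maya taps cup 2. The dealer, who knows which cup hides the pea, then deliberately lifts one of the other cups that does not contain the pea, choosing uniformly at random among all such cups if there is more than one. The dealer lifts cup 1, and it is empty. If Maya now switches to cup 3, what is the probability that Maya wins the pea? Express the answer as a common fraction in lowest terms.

Apply Bayes' rule, conditioning on where the pea actually is.
If it is under cup 1 (prior 1/5): the dealer opened cup 1, so this case is ruled out; weight (1/5)·0 = 0.
If it is under cup 2 (prior 2/5): the dealer has 2 equally likely choices, so probability 1/2; weight (2/5)·(1/2) = 1/5.
If it is under cup 3 (prior 2/5): the dealer has no choice, probability 1; weight (2/5)·1 = 2/5.
The weights sum to 3/5.
So P(the pea under cup 3 | the dealer opened cup 1) = (2/5) / (3/5) = 2/3.

2/3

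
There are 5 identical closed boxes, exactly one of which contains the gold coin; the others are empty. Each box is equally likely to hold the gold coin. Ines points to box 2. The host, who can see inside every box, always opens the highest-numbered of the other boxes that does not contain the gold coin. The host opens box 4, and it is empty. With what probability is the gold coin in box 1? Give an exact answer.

Condition on the true location of the gold coin.
If it is in any of boxes 1, 2, and 3 (prior 1/5 each): the host would have opened box 5 instead, probability 0; weight (1/5)·0 = 0 each.
If it is in box 4 (prior 1/5): the host opened box 4, so this case is ruled out; weight (1/5)·0 = 0.
If it is in box 5 (prior 1/5): box 4 is the highest-numbered option available, probability 1; weight (1/5)·1 = 1/5.
The weights sum to 1/5.
So P(the gold coin in box 1 | the host opened box 4) = 0 / (1/5) = 0.

0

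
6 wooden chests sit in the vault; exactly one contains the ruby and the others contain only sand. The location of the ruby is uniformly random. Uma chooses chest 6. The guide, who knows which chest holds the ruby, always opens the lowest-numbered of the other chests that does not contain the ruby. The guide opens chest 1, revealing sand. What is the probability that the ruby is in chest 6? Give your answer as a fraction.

Condition on the true location of the ruby.
If it is in chest 1 (prior 1/6): the guide opened chest 1, so this case is ruled out; weight (1/6)·0 = 0.
If it is in any of chests 2, 3, 4, 5, and 6 (prior 1/6 each): chest 1 is the lowest-numbered option available, probability 1; weight (1/6)·1 = 1/6 each.
The weights sum to 5/6.
So P(the ruby in chest 6 | the guide opened chest 1) = (1/6) / (5/6) = 1/5.

1/5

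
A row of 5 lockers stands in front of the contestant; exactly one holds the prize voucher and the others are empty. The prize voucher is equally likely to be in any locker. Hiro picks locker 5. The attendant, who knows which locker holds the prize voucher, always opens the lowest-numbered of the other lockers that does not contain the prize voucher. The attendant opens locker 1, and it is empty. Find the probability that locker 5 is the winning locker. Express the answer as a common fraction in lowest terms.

Condition on the true location of the prize voucher.
If it is in locker 1 (prior 1/5): the attendant opened locker 1, so this case is ruled out; weight (1/5)·0 = 0.
If it is in any of lockers 2, 3, 4, and 5 (prior 1/5 each): locker 1 is the lowest-numbered option available, probability 1; weight (1/5)·1 = 1/5 each.
The weights sum to 4/5.
So P(the prize voucher in locker 5 | the attendant opened locker 1) = (1/5) / (4/5) = 1/4.

1/4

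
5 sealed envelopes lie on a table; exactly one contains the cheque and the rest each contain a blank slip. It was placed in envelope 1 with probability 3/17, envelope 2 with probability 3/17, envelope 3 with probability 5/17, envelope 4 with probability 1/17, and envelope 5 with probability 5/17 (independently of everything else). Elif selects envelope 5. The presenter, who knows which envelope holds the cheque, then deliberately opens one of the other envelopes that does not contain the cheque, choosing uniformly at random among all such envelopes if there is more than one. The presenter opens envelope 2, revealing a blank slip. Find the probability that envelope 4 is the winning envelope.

Condition on the true location of the cheque.
If it is in envelope 1 (prior 3/17): the presenter has 3 equally likely choices, so probability 1/3; weight (3/17)·(1/3) = 1/17.
If it is in envelope 2 (prior 3/17): the presenter opened envelope 2, so this case is ruled out; weight (3/17)·0 = 0.
If it is in envelope 3 (prior 5/17): the presenter has 3 equally likely choices, so probability 1/3; weight (5/17)·(1/3) = 5/51.
If it is in envelope 4 (prior 1/17): the presenter has 3 equally likely choices, so probability 1/3; weight (1/17)·(1/3) = 1/51.
If it is in envelope 5 (prior 5/17): the presenter has 4 equally likely choices, so probability 1/4; weight (5/17)·(1/4) = 5/68.
The weights sum to 1/4.
So P(the cheque in envelope 4 | the presenter opened envelope 2) = (1/51) / (1/4) = 4/51.

4/51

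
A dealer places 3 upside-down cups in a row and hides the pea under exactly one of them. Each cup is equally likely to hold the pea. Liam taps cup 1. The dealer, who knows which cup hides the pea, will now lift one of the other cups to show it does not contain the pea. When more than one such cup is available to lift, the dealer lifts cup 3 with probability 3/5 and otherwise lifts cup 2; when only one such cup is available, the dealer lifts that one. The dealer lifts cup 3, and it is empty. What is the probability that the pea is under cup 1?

Apply Bayes' rule, conditioning on where the pea actually is.
If it is under cup 1 (prior 1/3): cup 3 is available, opened with probability 3/5; weight (1/3)·(3/5) = 1/5.
If it is under cup 2 (prior 1/3): only cup 3 is available, probability 1; weight (1/3)·1 = 1/3.
If it is under cup 3 (prior 1/3): the dealer opened cup 3, so this case is ruled out; weight (1/3)·0 = 0.
The weights sum to 8/15.
So P(the pea under cup 1 | the dealer opened cup 3) = (1/5) / (8/15) = 3/8.

3/8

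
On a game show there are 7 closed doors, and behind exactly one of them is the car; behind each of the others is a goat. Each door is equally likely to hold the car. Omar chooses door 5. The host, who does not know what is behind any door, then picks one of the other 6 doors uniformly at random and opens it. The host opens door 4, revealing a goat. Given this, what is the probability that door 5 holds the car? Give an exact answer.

Because the host chose which door to open without knowing where the car is, the choice is independent of the prize location. Learning that door 4 does not hold the car simply rules out that one location and leaves the remaining 6 doors still equally likely by symmetry.
So P(the car behind door 5) = 1/6.

1/6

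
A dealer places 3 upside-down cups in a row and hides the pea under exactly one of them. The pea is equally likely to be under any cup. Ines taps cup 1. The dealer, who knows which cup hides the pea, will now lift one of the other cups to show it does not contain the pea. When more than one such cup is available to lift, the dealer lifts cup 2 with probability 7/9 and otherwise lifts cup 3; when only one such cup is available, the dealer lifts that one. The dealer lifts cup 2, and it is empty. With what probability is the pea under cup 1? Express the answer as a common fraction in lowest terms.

Consider each possible location of the pea in turn.
If it is under cup 1 (prior 1/3): cup 2 is available, opened with probability 7/9; weight (1/3)·(7/9) = 7/27.
If it is under cup 2 (prior 1/3): the dealer opened cup 2, so this case is ruled out; weight (1/3)·0 = 0.
If it is under cup 3 (prior 1/3): only cup 2 is available, probability 1; weight (1/3)·1 = 1/3.
The weights sum to 16/27.
So P(the pea under cup 1 | the dealer opened cup 2) = (7/27) / (16/27) = 7/16.

7/16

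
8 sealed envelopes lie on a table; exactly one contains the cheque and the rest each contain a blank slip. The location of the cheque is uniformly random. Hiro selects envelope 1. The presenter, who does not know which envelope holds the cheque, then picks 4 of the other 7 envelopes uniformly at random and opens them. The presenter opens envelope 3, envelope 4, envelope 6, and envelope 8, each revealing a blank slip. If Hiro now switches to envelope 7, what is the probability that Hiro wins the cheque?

Condition on the true location of the cheque.
If it is in any of envelopes 1, 2, 5, and 7 (prior 1/8 each): the presenter picks exactly this set with probability 1/35 regardless, and none is the prize; weight (1/8)·(1/35) = 1/280 each.
If it is in any of envelopes 3, 4, 6, and 8 (prior 1/8 each): that envelope was opened and seen not to hold the prize — ruled out; weight (1/8)·0 = 0 each.
The weights sum to 1/70.
So P(the cheque in envelope 7 | the presenter opened envelope 3, envelope 4, envelope 6, and envelope 8) = (1/280) / (1/70) = 1/4.

1/4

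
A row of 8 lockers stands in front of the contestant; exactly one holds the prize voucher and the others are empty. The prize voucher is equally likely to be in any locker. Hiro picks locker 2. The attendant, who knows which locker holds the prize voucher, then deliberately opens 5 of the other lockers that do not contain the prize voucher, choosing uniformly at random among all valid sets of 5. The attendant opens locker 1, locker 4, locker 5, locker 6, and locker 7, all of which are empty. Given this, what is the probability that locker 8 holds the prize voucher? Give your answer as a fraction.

Condition on the true location of the prize voucher.
If it is in any of lockers 1, 4, 5, 6, and 7 (prior 1/8 each): that locker was opened and seen not to hold the prize — ruled out; weight (1/8)·0 = 0 each.
If it is in locker 2 (prior 1/8): the attendant has 21 equally likely choices, so probability 1/21; weight (1/8)·(1/21) = 1/168.
If it is in either of lockers 3 and 8 (prior 1/8 each): the attendant has 6 equally likely choices, so probability 1/6; weight (1/8)·(1/6) = 1/48 each.
The weights sum to 1/21.
So P(the prize voucher in locker 8 | the attendant opened locker 1, locker 4, locker 5, locker 6, and locker 7) = (1/48) / (1/21) = 7/16.

7/16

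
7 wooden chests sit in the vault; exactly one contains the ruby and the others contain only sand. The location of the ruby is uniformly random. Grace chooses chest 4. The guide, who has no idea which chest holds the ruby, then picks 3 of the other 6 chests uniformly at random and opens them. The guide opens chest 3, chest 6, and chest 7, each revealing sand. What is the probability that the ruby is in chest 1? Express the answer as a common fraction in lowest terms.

Because the guide chose which chests to open without knowing where the ruby is, the choice is independent of the prize location. Learning that none of the 3 opened chests holds the ruby simply rules out those 3 locations and leaves the remaining 4 chests still equally likely by symmetry.
So P(the ruby in chest 1) = 1/4.

1/4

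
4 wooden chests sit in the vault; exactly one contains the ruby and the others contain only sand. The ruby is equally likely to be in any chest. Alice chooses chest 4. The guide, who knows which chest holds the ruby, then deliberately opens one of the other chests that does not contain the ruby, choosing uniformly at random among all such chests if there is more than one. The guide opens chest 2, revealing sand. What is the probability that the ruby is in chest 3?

3/8

Consider each possible location of the ruby in turn.
If it is in either of chests 1 and 3 (prior 1/4 each): the guide has 2 equally likely choices, so probability 1/2; weight (1/4)·(1/2) = 1/8 each.
If it is in chest 2 (prior 1/4): the guide opened chest 2, so this case is ruled out; weight (1/4)·0 = 0.
If it is in chest 4 (prior 1/4): the guide has 3 equally likely choices, so probability 1/3; weight (1/4)·(1/3) = 1/12.
The weights sum to 1/3.
So P(the ruby in chest 3 | the guide opened chest 2) = (1/8) / (1/3) = 3/8.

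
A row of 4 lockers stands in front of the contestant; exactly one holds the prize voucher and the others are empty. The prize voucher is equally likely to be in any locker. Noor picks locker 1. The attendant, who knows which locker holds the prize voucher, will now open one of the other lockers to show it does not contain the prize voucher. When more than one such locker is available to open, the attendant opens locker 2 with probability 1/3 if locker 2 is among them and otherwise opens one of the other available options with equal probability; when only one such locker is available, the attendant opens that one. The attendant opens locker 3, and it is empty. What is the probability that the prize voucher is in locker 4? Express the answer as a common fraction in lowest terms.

4/9

Consider each possible location of the prize voucher in turn.
If it is in locker 1 (prior 1/4): locker 2 is available but not opened; locker 3 gets probability (1 − 1/3)/2 = 1/3; weight (1/4)·(1/3) = 1/12.
If it is in locker 2 (prior 1/4): locker 2 holds the prize so is unavailable; the attendant chooses uniformly among the 2 others, probability 1/2; weight (1/4)·(1/2) = 1/8.
If it is in locker 3 (prior 1/4): the attendant opened locker 3, so this case is ruled out; weight (1/4)·0 = 0.
If it is in locker 4 (prior 1/4): locker 2 is available but not opened, probability 2/3; weight (1/4)·(2/3) = 1/6.
The weights sum to 3/8.
So P(the prize voucher in locker 4 | the attendant opened locker 3) = (1/6) / (3/8) = 4/9.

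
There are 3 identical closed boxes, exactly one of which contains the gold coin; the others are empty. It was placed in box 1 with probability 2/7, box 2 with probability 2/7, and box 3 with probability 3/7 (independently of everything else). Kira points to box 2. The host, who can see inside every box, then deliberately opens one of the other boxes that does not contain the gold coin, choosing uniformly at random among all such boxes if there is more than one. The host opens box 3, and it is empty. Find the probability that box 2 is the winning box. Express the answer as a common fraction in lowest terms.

Apply Bayes' rule, conditioning on where the gold coin actually is.
If it is in box 1 (prior 2/7): the host has no choice, probability 1; weight (2/7)·1 = 2/7.
If it is in box 2 (prior 2/7): the host has 2 equally likely choices, so probability 1/2; weight (2/7)·(1/2) = 1/7.
If it is in box 3 (prior 3/7): the host opened box 3, so this case is ruled out; weight (3/7)·0 = 0.
The weights sum to 3/7.
So P(the gold coin in box 2 | the host opened box 3) = (1/7) / (3/7) = 1/3.

1/3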